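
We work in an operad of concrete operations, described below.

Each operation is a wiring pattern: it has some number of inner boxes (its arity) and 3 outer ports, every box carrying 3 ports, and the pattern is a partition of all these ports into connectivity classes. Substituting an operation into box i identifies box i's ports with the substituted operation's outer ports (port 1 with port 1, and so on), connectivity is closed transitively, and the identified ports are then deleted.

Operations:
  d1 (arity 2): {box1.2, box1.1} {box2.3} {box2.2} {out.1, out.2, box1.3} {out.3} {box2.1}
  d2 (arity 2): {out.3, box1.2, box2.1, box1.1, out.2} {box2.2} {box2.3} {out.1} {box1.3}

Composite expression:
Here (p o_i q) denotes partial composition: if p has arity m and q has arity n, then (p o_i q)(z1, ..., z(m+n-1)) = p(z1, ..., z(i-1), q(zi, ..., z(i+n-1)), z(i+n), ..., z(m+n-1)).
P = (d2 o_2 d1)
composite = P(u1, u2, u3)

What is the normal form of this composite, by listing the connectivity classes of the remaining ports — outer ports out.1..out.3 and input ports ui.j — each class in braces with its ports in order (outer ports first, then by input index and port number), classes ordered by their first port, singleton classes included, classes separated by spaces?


After gluing at d2, chains via deleted ports link the u-ports.
composing d1 on (u2, u3), with out.j its own outer ports: {out.1, out.2, u2.3} {out.3} {u2.1, u2.2} {u3.1} {u3.2} {u3.3}
composing d2 on (u1, u2, u3), with out.j its own outer ports: {out.1} {out.2, out.3, u1.1, u1.2, u2.3} {u1.3} {u2.1, u2.2} {u3.1} {u3.2} {u3.3}

{out.1} {out.2, out.3, u1.1, u1.2, u2.3} {u1.3} {u2.1, u2.2} {u3.1} {u3.2} {u3.3}


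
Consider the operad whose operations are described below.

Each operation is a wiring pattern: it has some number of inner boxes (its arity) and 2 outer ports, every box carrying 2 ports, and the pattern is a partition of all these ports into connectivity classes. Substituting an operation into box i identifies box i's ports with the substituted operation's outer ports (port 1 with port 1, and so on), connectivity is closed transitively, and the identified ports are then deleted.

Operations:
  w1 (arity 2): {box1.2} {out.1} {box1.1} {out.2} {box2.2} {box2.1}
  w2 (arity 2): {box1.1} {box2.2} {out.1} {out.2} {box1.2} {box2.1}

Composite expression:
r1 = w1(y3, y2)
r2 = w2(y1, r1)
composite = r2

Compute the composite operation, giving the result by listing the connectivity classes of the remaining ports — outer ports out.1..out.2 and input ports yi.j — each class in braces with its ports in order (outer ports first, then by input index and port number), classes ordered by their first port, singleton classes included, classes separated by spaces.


{out.1} {out.2} {y1.1} {y1.2} {y2.1} {y2.2} {y3.1} {y3.2}

Two ports join when wires chain via w2-identified ports.
the subtree at w1 composes to {out.1} {out.2} {y2.1} {y2.2} {y3.1} {y3.2} on (y3, y2); out.j = own outer ports
the subtree at w2 composes to {out.1} {out.2} {y1.1} {y1.2} {y2.1} {y2.2} {y3.1} {y3.2} on (y1, y3, y2); out.j = own outer ports


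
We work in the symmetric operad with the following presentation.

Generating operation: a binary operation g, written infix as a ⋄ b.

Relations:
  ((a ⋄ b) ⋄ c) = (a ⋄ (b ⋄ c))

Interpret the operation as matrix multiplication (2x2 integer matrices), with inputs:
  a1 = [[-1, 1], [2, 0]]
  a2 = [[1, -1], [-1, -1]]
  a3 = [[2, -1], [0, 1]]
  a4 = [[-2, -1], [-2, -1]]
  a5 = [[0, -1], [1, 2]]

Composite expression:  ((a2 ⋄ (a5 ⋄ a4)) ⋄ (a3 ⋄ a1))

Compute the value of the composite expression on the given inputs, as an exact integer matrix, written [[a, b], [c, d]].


[[-24, 16], [-12, 8]]


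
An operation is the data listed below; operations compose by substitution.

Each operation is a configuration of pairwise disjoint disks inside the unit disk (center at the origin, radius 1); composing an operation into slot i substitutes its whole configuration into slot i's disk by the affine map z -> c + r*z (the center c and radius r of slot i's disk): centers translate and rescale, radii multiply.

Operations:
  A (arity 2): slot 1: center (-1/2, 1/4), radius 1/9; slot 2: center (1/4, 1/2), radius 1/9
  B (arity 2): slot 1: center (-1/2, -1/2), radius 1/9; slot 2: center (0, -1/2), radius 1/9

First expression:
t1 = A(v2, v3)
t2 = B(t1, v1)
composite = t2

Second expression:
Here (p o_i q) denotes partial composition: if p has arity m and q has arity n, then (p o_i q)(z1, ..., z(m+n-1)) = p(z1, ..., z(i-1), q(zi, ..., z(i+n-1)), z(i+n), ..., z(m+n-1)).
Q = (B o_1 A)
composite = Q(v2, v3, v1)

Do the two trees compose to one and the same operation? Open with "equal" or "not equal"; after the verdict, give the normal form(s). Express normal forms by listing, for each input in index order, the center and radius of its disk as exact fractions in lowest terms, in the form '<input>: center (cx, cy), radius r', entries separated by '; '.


equal — both sides give v1: center (0, -1/2), radius 1/9; v2: center (-5/9, -17/36), radius 1/81; v3: center (-17/36, -4/9), radius 1/81


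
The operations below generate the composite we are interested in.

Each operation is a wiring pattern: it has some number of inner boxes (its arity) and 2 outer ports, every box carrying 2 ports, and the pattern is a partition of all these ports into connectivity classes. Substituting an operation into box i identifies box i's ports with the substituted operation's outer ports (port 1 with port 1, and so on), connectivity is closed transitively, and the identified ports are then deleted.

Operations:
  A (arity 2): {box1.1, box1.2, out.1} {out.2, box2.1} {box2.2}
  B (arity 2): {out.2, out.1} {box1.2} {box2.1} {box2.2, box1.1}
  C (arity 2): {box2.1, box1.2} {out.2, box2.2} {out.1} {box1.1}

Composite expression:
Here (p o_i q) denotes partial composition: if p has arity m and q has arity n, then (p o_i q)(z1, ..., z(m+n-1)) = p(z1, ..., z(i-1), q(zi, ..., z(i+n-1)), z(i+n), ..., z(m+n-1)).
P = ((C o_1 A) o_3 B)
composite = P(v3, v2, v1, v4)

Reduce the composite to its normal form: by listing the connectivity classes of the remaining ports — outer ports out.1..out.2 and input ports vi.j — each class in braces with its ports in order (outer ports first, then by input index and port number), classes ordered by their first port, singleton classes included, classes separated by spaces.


{out.1} {out.2, v2.1} {v1.1, v4.2} {v1.2} {v2.2} {v3.1, v3.2} {v4.1}

Two ports join when wires chain via C-identified ports.
through A, on inputs (v3, v2): {out.1, v3.1, v3.2} {out.2, v2.1} {v2.2} (out.j = stage outer ports)
through B, on inputs (v1, v4): {out.1, out.2} {v1.1, v4.2} {v1.2} {v4.1} (out.j = stage outer ports)
through C, on inputs (v3, v2, v1, v4): {out.1} {out.2, v2.1} {v1.1, v4.2} {v1.2} {v2.2} {v3.1, v3.2} {v4.1} (out.j = stage outer ports)


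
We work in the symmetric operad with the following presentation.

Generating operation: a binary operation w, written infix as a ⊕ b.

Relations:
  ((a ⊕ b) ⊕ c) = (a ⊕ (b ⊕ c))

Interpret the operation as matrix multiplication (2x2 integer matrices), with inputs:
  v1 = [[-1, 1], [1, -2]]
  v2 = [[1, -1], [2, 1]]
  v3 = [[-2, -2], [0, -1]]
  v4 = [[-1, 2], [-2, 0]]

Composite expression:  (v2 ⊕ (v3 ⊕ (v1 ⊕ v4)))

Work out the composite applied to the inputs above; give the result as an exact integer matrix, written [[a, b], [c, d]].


[[-1, 2], [-11, -2]]

(v1 ⊕ v4) = [[-1, -2], [3, 2]]
(v3 ⊕ (v1 ⊕ v4)) = [[-4, 0], [-3, -2]]
(v2 ⊕ (v3 ⊕ (v1 ⊕ v4))) = [[-1, 2], [-11, -2]]


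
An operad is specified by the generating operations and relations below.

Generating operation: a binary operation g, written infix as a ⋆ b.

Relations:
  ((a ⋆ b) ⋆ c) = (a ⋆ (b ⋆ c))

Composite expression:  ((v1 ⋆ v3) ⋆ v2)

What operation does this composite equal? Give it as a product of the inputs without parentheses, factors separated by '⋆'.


v1 ⋆ v3 ⋆ v2


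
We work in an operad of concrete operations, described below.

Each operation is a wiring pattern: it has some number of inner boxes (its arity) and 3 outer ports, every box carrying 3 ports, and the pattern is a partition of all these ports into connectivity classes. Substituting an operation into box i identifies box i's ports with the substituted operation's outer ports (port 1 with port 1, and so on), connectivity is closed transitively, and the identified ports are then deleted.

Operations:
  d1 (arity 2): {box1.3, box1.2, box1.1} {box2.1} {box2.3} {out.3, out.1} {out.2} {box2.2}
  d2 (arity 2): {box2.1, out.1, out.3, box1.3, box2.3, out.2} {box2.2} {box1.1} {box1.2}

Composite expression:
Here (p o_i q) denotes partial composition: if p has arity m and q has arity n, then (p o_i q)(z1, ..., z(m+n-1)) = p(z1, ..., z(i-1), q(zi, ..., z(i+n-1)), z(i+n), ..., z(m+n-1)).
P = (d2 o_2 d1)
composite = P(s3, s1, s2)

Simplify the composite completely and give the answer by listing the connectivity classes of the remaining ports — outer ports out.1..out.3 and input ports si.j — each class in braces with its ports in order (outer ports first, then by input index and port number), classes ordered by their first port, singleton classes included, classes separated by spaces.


{out.1, out.2, out.3, s3.3} {s1.1, s1.2, s1.3} {s2.1} {s2.2} {s2.3} {s3.1} {s3.2}

Two ports join when wires chain via d2-identified ports.
d1 over (s1, s2) gives {out.1, out.3} {out.2} {s1.1, s1.2, s1.3} {s2.1} {s2.2} {s2.3}, out.j being that stage's outer ports
d2 over (s3, s1, s2) gives {out.1, out.2, out.3, s3.3} {s1.1, s1.2, s1.3} {s2.1} {s2.2} {s2.3} {s3.1} {s3.2}, out.j being that stage's outer ports


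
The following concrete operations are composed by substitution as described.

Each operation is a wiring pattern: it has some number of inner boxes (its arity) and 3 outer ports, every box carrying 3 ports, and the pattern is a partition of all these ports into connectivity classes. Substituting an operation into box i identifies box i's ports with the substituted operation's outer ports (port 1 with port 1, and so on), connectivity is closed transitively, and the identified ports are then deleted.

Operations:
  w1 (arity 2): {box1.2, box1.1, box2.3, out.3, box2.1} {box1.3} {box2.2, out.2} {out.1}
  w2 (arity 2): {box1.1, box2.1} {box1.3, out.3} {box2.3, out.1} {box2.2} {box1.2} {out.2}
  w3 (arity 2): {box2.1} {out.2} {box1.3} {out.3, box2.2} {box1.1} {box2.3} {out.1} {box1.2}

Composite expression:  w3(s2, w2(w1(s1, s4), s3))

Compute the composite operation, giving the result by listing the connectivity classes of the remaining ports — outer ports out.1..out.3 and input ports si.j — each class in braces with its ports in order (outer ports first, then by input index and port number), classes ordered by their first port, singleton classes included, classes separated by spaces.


{out.1} {out.2} {out.3} {s1.1, s1.2, s4.1, s4.3} {s1.3} {s2.1} {s2.2} {s2.3} {s3.1} {s3.2} {s3.3} {s4.2}

Reachability decides: close wires over w3-identified ports.
composing w1 on (s1, s4), with out.j its own outer ports: {out.1} {out.2, s4.2} {out.3, s1.1, s1.2, s4.1, s4.3} {s1.3}
composing w2 on (s1, s4, s3), with out.j its own outer ports: {out.1, s3.3} {out.2} {out.3, s1.1, s1.2, s4.1, s4.3} {s1.3} {s3.1} {s3.2} {s4.2}
composing w3 on (s2, s1, s4, s3), with out.j its own outer ports: {out.1} {out.2} {out.3} {s1.1, s1.2, s4.1, s4.3} {s1.3} {s2.1} {s2.2} {s2.3} {s3.1} {s3.2} {s3.3} {s4.2}


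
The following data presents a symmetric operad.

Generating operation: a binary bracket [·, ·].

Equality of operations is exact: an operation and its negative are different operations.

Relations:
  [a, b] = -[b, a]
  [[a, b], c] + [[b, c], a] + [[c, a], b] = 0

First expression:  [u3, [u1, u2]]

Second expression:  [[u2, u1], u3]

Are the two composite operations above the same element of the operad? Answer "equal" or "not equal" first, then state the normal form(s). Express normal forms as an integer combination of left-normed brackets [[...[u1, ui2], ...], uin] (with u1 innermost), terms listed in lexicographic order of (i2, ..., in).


Reducing the first expression gives -[[u1, u2], u3]
Reducing the second expression gives -[[u1, u2], u3]
Identical normal forms: equal.

equal — both sides give -[[u1, u2], u3]


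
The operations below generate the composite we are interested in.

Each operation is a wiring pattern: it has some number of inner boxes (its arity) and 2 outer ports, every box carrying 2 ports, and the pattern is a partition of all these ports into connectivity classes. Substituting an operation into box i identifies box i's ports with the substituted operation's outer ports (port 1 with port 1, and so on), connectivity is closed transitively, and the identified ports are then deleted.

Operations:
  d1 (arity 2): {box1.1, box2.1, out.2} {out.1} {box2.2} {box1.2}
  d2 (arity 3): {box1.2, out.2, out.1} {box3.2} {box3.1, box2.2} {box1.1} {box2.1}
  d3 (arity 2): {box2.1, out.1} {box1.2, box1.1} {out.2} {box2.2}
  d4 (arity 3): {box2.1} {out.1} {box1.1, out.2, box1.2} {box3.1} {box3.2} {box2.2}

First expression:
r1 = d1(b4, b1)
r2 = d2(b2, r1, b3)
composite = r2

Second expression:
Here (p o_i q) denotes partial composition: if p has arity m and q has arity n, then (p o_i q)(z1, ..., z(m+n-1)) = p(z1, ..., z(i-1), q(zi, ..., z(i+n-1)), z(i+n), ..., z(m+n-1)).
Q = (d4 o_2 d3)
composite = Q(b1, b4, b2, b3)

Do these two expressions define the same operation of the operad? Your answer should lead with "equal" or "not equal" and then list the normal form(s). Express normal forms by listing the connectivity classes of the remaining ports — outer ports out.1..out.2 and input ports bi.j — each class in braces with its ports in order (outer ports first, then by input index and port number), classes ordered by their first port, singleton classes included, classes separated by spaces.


not equal: they reduce to {out.1, out.2, b2.2} {b1.1, b3.1, b4.1} {b1.2} {b2.1} {b3.2} {b4.2} and {out.1} {out.2, b1.1, b1.2} {b2.1} {b2.2} {b3.1} {b3.2} {b4.1, b4.2}

The first expression, normalized: {out.1, out.2, b2.2} {b1.1, b3.1, b4.1} {b1.2} {b2.1} {b3.2} {b4.2}
The second expression, normalized: {out.1} {out.2, b1.1, b1.2} {b2.1} {b2.2} {b3.1} {b3.2} {b4.1, b4.2}
The normal forms differ: not equal.


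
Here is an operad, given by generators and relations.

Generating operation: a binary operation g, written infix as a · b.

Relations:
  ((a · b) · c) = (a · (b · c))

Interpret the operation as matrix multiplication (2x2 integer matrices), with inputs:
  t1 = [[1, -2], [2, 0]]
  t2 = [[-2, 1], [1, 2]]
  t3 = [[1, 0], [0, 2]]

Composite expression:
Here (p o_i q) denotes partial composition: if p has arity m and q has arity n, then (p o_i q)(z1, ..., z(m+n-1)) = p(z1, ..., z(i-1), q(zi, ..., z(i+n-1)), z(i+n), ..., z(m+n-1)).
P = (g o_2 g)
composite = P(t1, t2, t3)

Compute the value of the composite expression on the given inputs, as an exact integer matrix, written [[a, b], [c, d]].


[[-4, -6], [-4, 4]]

(t2 · t3) = [[-2, 2], [1, 4]]
(t1 · (t2 · t3)) = [[-4, -6], [-4, 4]]


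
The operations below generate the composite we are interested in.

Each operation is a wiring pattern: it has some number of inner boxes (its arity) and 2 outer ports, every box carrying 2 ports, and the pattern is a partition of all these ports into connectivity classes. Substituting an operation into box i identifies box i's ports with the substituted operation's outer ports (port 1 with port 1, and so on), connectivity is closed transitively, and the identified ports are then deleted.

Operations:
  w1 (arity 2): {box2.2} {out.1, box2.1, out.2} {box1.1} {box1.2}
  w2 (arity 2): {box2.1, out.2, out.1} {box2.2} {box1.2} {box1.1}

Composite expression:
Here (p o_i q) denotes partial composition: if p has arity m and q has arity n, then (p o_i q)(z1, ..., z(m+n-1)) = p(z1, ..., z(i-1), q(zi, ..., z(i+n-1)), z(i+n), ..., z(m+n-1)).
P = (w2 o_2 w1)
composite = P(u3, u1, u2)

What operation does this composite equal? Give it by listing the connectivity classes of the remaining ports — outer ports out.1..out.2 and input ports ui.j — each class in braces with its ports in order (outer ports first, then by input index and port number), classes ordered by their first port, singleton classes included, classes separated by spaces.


{out.1, out.2, u2.1} {u1.1} {u1.2} {u2.2} {u3.1} {u3.2}

Substituting into w2 glues patterns; closure does the rest.
the subtree at w1 composes to {out.1, out.2, u2.1} {u1.1} {u1.2} {u2.2} on (u1, u2); out.j = own outer ports
the subtree at w2 composes to {out.1, out.2, u2.1} {u1.1} {u1.2} {u2.2} {u3.1} {u3.2} on (u3, u1, u2); out.j = own outer ports


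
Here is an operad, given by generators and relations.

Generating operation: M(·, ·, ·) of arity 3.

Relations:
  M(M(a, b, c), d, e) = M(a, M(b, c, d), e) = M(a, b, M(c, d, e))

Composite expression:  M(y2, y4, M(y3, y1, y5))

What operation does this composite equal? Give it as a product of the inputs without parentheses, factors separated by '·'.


All parenthesizations of M agree; list the y-inputs left to right.
M(y3, y1, y5) unparenthesizes to y3 · y1 · y5
M(y2, y4, M(y3, y1, y5)) unparenthesizes to y2 · y4 · y3 · y1 · y5

y2 · y4 · y3 · y1 · y5


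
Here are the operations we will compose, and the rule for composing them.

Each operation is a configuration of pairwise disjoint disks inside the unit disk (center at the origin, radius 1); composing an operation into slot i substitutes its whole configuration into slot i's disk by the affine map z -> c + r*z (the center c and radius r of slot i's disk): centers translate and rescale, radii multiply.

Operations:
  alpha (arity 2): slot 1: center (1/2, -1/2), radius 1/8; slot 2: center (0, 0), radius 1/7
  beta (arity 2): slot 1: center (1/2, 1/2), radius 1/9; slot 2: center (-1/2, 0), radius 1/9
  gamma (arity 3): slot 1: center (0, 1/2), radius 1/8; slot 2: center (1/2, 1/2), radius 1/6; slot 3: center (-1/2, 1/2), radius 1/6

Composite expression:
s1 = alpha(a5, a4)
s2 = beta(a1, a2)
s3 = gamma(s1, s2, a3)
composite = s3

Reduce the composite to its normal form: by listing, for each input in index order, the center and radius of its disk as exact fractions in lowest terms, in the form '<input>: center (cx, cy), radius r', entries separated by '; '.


a1: center (7/12, 7/12), radius 1/54; a2: center (5/12, 1/2), radius 1/54; a3: center (-1/2, 1/2), radius 1/6; a4: center (0, 1/2), radius 1/56; a5: center (1/16, 7/16), radius 1/64

Only the slot chain above each a matters under gamma; compose those maps.
for a5, the 2-step affine chain lands on center (1/16, 7/16), radius 1/64
for a4, the 2-step affine chain lands on center (0, 1/2), radius 1/56
for a1, the 2-step affine chain lands on center (7/12, 7/12), radius 1/54
for a2, the 2-step affine chain lands on center (5/12, 1/2), radius 1/54
for a3, the 1-step affine chain lands on center (-1/2, 1/2), radius 1/6


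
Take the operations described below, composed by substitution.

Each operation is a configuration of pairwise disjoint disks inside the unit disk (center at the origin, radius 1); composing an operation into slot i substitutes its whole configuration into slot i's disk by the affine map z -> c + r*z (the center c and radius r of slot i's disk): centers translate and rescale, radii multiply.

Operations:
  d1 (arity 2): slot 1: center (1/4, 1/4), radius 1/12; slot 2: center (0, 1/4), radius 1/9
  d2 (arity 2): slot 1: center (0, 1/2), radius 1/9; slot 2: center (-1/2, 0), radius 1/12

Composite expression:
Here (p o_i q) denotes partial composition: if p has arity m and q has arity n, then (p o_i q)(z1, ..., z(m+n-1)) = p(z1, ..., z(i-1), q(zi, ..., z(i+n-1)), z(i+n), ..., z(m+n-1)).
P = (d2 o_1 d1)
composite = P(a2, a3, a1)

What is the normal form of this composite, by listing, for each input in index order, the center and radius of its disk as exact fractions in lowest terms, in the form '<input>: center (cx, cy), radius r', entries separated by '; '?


a1: center (-1/2, 0), radius 1/12; a2: center (1/36, 19/36), radius 1/108; a3: center (0, 19/36), radius 1/81

Only the slot chain above each a matters under d2; compose those maps.
input a2: applying the 2 nested substitutions gives center (1/36, 19/36), radius 1/108
input a3: applying the 2 nested substitutions gives center (0, 19/36), radius 1/81
input a1: applying the 1 nested substitution gives center (-1/2, 0), radius 1/12


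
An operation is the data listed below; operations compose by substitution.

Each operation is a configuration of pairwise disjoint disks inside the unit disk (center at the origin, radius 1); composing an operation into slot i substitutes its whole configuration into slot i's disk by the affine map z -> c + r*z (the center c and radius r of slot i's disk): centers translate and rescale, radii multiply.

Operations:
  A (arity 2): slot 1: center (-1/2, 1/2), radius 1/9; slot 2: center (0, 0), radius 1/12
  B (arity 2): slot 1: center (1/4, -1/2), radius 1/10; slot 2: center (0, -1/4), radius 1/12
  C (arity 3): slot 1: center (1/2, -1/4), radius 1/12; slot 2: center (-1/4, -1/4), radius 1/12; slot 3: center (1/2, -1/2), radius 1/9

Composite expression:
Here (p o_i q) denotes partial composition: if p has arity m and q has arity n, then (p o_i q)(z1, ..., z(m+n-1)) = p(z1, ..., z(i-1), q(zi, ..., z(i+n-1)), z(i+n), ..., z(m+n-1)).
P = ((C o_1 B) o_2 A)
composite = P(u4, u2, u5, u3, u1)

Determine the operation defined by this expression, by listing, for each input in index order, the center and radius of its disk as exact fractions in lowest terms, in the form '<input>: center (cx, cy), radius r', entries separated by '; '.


Each u-disk chains the slot maps above it in C; radii multiply.
input u4: applying the 2 nested substitutions gives center (25/48, -7/24), radius 1/120
input u2: applying the 3 nested substitutions gives center (143/288, -77/288), radius 1/1296
input u5: applying the 3 nested substitutions gives center (1/2, -13/48), radius 1/1728
input u3: applying the 1 nested substitution gives center (-1/4, -1/4), radius 1/12
input u1: applying the 1 nested substitution gives center (1/2, -1/2), radius 1/9

u1: center (1/2, -1/2), radius 1/9; u2: center (143/288, -77/288), radius 1/1296; u3: center (-1/4, -1/4), radius 1/12; u4: center (25/48, -7/24), radius 1/120; u5: center (1/2, -13/48), radius 1/1728


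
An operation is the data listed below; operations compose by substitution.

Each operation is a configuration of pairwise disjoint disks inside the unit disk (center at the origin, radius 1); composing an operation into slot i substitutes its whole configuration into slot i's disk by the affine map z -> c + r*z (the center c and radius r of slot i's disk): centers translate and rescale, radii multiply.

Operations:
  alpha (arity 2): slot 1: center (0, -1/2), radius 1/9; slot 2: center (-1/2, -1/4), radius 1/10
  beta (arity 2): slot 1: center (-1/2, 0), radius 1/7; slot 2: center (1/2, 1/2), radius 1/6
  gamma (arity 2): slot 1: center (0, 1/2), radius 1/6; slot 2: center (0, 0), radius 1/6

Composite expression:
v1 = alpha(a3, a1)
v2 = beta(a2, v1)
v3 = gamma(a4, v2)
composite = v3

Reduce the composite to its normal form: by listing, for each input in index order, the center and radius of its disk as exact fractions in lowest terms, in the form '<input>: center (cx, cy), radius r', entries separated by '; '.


Follow each a-input down from gamma: c' goes to c + r*c', radius to r*r'.
tracing a4 down its 1-map path: center (0, 1/2), radius 1/6
tracing a2 down its 2-map path: center (-1/12, 0), radius 1/42
tracing a3 down its 3-map path: center (1/12, 5/72), radius 1/324
tracing a1 down its 3-map path: center (5/72, 11/144), radius 1/360

a1: center (5/72, 11/144), radius 1/360; a2: center (-1/12, 0), radius 1/42; a3: center (1/12, 5/72), radius 1/324; a4: center (0, 1/2), radius 1/6


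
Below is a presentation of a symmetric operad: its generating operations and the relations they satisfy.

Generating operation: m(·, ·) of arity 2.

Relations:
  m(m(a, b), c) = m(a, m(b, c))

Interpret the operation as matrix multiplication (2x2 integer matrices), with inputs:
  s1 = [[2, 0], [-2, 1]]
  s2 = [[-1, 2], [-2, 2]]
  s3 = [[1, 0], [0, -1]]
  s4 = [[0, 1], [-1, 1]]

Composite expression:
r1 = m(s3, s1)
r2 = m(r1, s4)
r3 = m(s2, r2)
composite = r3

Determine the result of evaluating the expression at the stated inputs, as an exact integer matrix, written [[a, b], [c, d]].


[[2, 0], [2, -2]]

m(s3, s1) = [[2, 0], [2, -1]]
m(m(s3, s1), s4) = [[0, 2], [1, 1]]
m(s2, m(m(s3, s1), s4)) = [[2, 0], [2, -2]]


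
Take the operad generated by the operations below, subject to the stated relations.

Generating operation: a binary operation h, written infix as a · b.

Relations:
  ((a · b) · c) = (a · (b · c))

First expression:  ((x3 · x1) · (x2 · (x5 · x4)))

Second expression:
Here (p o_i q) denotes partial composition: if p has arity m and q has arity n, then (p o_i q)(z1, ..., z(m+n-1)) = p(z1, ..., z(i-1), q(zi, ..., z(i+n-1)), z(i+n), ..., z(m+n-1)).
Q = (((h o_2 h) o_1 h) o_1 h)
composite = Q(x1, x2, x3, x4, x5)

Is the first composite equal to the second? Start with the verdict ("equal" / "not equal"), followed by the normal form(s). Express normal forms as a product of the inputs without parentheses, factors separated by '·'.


The first expression reduces to x3 · x1 · x2 · x5 · x4
The second expression reduces to x1 · x2 · x3 · x4 · x5
They disagree, so not equal.

not equal — first x3 · x1 · x2 · x5 · x4, second x1 · x2 · x3 · x4 · x5


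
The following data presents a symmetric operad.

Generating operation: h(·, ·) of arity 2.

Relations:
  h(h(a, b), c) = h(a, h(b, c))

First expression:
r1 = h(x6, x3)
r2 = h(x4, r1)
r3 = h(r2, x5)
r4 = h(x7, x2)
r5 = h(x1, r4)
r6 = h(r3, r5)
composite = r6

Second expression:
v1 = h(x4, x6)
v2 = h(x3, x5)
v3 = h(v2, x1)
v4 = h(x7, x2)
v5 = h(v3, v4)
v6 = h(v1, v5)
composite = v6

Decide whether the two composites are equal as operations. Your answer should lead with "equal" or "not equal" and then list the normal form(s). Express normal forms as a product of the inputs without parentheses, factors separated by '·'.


equal: each reduces to x4 · x6 · x3 · x5 · x1 · x7 · x2

The first expression reduces to x4 · x6 · x3 · x5 · x1 · x7 · x2
The second expression reduces to x4 · x6 · x3 · x5 · x1 · x7 · x2
Identical normal forms: equal.


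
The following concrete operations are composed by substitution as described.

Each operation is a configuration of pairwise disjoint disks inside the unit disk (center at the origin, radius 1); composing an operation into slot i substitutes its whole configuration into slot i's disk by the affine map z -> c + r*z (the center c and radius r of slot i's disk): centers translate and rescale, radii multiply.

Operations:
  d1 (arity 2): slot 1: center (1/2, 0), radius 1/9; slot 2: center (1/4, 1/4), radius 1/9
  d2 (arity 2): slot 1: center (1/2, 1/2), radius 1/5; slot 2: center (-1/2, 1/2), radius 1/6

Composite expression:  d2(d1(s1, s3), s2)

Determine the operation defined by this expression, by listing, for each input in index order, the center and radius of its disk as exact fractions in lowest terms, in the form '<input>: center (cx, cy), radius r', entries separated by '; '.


s1: center (3/5, 1/2), radius 1/45; s2: center (-1/2, 1/2), radius 1/6; s3: center (11/20, 11/20), radius 1/45

Nesting under d2 composes maps z -> c + r*z down each s-path.
tracing s1 down its 2-map path: center (3/5, 1/2), radius 1/45
tracing s3 down its 2-map path: center (11/20, 11/20), radius 1/45
tracing s2 down its 1-map path: center (-1/2, 1/2), radius 1/6


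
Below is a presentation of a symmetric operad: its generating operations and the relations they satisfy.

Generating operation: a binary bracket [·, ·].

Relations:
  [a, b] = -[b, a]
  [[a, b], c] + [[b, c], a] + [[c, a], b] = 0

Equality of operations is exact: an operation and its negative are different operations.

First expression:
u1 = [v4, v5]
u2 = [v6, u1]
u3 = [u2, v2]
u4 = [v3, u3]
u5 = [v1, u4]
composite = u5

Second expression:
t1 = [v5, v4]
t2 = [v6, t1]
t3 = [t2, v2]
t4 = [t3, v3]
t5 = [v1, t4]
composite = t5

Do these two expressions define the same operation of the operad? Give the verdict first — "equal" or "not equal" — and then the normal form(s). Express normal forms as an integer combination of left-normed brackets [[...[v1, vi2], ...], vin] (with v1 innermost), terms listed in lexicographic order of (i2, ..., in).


equal; both compose to -[[[[[v1, v2], v4], v5], v6], v3] + [[[[[v1, v2], v5], v4], v6], v3] + [[[[[v1, v2], v6], v4], v5], v3] - [[[[[v1, v2], v6], v5], v4], v3] + [[[[[v1, v3], v2], v4], v5], v6] - [[[[[v1, v3], v2], v5], v4], v6] - [[[[[v1, v3], v2], v6], v4], v5] + [[[[[v1, v3], v2], v6], v5], v4] - [[[[[v1, v3], v4], v5], v6], v2] + [[[[[v1, v3], v5], v4], v6], v2] + [[[[[v1, v3], v6], v4], v5], v2] - [[[[[v1, v3], v6], v5], v4], v2] + [[[[[v1, v4], v5], v6], v2], v3] - [[[[[v1, v5], v4], v6], v2], v3] - [[[[[v1, v6], v4], v5], v2], v3] + [[[[[v1, v6], v5], v4], v2], v3]

The first composite normalizes to -[[[[[v1, v2], v4], v5], v6], v3] + [[[[[v1, v2], v5], v4], v6], v3] + [[[[[v1, v2], v6], v4], v5], v3] - [[[[[v1, v2], v6], v5], v4], v3] + [[[[[v1, v3], v2], v4], v5], v6] - [[[[[v1, v3], v2], v5], v4], v6] - [[[[[v1, v3], v2], v6], v4], v5] + [[[[[v1, v3], v2], v6], v5], v4] - [[[[[v1, v3], v4], v5], v6], v2] + [[[[[v1, v3], v5], v4], v6], v2] + [[[[[v1, v3], v6], v4], v5], v2] - [[[[[v1, v3], v6], v5], v4], v2] + [[[[[v1, v4], v5], v6], v2], v3] - [[[[[v1, v5], v4], v6], v2], v3] - [[[[[v1, v6], v4], v5], v2], v3] + [[[[[v1, v6], v5], v4], v2], v3]
The second composite normalizes to -[[[[[v1, v2], v4], v5], v6], v3] + [[[[[v1, v2], v5], v4], v6], v3] + [[[[[v1, v2], v6], v4], v5], v3] - [[[[[v1, v2], v6], v5], v4], v3] + [[[[[v1, v3], v2], v4], v5], v6] - [[[[[v1, v3], v2], v5], v4], v6] - [[[[[v1, v3], v2], v6], v4], v5] + [[[[[v1, v3], v2], v6], v5], v4] - [[[[[v1, v3], v4], v5], v6], v2] + [[[[[v1, v3], v5], v4], v6], v2] + [[[[[v1, v3], v6], v4], v5], v2] - [[[[[v1, v3], v6], v5], v4], v2] + [[[[[v1, v4], v5], v6], v2], v3] - [[[[[v1, v5], v4], v6], v2], v3] - [[[[[v1, v6], v4], v5], v2], v3] + [[[[[v1, v6], v5], v4], v2], v3]
Both agree, so they are equal.


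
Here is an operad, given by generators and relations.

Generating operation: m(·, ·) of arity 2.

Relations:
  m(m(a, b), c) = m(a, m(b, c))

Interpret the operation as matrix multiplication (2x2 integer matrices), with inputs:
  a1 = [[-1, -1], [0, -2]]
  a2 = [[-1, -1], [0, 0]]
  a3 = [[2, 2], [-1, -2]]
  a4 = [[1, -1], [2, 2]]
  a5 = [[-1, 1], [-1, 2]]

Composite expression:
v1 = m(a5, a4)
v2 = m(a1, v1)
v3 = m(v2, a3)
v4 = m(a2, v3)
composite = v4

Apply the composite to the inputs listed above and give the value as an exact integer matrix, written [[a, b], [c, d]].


m(a5, a4) = [[1, 3], [3, 5]]
m(a1, m(a5, a4)) = [[-4, -8], [-6, -10]]
m(m(a1, m(a5, a4)), a3) = [[0, 8], [-2, 8]]
m(a2, m(m(a1, m(a5, a4)), a3)) = [[2, -16], [0, 0]]

[[2, -16], [0, 0]]


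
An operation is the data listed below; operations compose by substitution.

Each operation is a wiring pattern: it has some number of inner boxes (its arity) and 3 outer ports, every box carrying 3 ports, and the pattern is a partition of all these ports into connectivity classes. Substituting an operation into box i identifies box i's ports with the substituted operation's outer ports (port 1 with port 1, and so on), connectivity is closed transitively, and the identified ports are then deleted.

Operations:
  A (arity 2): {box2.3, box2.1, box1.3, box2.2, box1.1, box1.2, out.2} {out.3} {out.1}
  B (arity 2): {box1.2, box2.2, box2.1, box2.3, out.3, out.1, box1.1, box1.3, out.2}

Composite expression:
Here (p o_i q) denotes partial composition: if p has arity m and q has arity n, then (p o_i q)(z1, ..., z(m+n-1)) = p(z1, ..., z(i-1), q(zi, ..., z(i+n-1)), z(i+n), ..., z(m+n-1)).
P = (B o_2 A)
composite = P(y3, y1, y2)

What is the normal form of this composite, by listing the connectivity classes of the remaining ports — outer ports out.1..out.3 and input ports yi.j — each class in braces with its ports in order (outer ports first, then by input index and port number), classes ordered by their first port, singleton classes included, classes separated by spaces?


Two ports join when wires chain via B-identified ports.
through A, on inputs (y1, y2): {out.1} {out.2, y1.1, y1.2, y1.3, y2.1, y2.2, y2.3} {out.3} (out.j = stage outer ports)
through B, on inputs (y3, y1, y2): {out.1, out.2, out.3, y1.1, y1.2, y1.3, y2.1, y2.2, y2.3, y3.1, y3.2, y3.3} (out.j = stage outer ports)

{out.1, out.2, out.3, y1.1, y1.2, y1.3, y2.1, y2.2, y2.3, y3.1, y3.2, y3.3}


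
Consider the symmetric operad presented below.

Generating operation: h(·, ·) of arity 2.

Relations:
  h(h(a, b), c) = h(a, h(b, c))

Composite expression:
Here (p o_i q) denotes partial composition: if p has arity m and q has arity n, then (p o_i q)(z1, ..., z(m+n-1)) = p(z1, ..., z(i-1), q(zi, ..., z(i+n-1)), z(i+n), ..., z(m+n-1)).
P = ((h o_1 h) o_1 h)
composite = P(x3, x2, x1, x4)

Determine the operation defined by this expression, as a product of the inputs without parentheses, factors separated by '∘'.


The h-tree's shape is irrelevant; the x-reading-order decides.
h(x3, x2) unparenthesizes to x3 ∘ x2
h(h(x3, x2), x1) unparenthesizes to x3 ∘ x2 ∘ x1
h(h(h(x3, x2), x1), x4) unparenthesizes to x3 ∘ x2 ∘ x1 ∘ x4

x3 ∘ x2 ∘ x1 ∘ x4


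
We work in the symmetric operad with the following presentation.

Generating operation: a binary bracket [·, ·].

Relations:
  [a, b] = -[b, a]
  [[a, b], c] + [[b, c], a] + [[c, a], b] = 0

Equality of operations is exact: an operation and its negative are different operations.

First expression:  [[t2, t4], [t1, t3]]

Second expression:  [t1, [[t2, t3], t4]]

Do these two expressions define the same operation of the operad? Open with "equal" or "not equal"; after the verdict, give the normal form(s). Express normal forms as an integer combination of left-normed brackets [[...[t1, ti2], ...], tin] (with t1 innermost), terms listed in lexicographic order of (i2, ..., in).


not equal; first: -[[[t1, t3], t2], t4] + [[[t1, t3], t4], t2]; second: [[[t1, t2], t3], t4] - [[[t1, t3], t2], t4] - [[[t1, t4], t2], t3] + [[[t1, t4], t3], t2]

The first expression, normalized: -[[[t1, t3], t2], t4] + [[[t1, t3], t4], t2]
The second expression, normalized: [[[t1, t2], t3], t4] - [[[t1, t3], t2], t4] - [[[t1, t4], t2], t3] + [[[t1, t4], t3], t2]
Different reductions; not equal.


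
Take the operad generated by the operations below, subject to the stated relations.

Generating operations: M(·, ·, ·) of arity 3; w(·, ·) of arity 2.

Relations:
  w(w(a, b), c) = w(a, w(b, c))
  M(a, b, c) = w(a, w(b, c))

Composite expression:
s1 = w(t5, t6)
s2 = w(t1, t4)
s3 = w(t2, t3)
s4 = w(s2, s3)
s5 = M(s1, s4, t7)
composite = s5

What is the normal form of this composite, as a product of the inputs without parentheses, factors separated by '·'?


t5 · t6 · t1 · t4 · t2 · t3 · t7

Under associativity of M, the answer is the t's in reading order.
w(t5, t6) collapses to t5 · t6
w(t1, t4) collapses to t1 · t4
w(t2, t3) collapses to t2 · t3
w(w(t1, t4), w(t2, t3)) collapses to t1 · t4 · t2 · t3
M(w(t5, t6), w(w(t1, t4), w(t2, t3)), t7) collapses to t5 · t6 · t1 · t4 · t2 · t3 · t7


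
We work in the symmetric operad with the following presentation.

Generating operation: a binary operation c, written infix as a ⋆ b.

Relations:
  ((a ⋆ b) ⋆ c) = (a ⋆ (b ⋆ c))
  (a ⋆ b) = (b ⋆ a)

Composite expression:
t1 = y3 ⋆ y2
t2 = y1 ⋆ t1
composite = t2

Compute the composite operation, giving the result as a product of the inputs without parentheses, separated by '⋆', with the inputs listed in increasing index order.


y1 ⋆ y2 ⋆ y3


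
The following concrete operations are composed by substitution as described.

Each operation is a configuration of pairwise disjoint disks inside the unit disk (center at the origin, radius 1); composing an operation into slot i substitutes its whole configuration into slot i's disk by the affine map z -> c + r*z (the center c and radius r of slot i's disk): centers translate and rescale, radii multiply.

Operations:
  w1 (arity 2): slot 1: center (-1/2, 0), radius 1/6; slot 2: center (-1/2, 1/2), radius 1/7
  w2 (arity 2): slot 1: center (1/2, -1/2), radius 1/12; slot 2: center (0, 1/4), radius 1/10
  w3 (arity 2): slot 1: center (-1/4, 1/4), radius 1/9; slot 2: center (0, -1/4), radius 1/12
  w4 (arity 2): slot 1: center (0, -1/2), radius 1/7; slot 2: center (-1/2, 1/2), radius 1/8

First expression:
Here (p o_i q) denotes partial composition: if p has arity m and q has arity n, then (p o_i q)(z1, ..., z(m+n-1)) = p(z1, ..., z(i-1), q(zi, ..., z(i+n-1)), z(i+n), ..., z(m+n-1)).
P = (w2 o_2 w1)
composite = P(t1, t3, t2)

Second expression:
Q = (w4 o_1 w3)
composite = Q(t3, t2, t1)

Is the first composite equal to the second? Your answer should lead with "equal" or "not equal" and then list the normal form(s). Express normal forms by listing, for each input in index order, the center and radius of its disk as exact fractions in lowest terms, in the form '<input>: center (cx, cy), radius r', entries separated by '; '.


Reducing the first expression gives t1: center (1/2, -1/2), radius 1/12; t2: center (-1/20, 3/10), radius 1/70; t3: center (-1/20, 1/4), radius 1/60
Reducing the second expression gives t1: center (-1/2, 1/2), radius 1/8; t2: center (0, -15/28), radius 1/84; t3: center (-1/28, -13/28), radius 1/63
Different reductions; not equal.

not equal — first t1: center (1/2, -1/2), radius 1/12; t2: center (-1/20, 3/10), radius 1/70; t3: center (-1/20, 1/4), radius 1/60, second t1: center (-1/2, 1/2), radius 1/8; t2: center (0, -15/28), radius 1/84; t3: center (-1/28, -13/28), radius 1/63


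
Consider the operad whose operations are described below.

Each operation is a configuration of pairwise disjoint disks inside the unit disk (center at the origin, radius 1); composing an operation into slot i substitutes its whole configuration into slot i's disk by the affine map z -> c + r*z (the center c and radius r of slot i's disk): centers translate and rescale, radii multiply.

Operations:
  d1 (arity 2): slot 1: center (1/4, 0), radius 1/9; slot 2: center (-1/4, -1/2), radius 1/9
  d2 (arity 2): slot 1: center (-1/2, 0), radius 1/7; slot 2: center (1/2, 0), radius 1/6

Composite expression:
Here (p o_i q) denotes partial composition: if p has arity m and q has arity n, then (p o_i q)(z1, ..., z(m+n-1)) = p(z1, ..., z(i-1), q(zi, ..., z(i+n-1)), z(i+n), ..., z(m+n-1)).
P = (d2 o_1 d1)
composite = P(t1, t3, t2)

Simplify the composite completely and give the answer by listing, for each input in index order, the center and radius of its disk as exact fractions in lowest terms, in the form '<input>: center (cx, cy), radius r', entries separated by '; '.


t1: center (-13/28, 0), radius 1/63; t2: center (1/2, 0), radius 1/6; t3: center (-15/28, -1/14), radius 1/63

Follow each t-input down from d2: c' goes to c + r*c', radius to r*r'.
t1 passes through 2 substitutions, ending at center (-13/28, 0), radius 1/63
t3 passes through 2 substitutions, ending at center (-15/28, -1/14), radius 1/63
t2 passes through 1 substitution, ending at center (1/2, 0), radius 1/6


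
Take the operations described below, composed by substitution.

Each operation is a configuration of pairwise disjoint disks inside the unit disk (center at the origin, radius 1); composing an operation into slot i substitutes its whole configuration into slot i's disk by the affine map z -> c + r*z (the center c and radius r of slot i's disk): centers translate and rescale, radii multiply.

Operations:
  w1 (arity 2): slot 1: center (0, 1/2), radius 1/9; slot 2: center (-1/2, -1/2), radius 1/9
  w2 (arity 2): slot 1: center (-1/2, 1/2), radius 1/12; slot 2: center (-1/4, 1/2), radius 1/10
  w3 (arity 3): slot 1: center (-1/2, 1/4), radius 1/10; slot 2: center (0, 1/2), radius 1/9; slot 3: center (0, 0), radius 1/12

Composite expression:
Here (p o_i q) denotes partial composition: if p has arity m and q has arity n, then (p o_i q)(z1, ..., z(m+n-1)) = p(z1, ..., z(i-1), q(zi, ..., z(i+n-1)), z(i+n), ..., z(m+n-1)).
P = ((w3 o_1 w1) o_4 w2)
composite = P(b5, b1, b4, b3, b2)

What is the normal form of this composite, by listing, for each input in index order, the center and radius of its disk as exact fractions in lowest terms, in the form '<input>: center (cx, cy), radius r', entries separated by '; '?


b1: center (-11/20, 1/5), radius 1/90; b2: center (-1/48, 1/24), radius 1/120; b3: center (-1/24, 1/24), radius 1/144; b4: center (0, 1/2), radius 1/9; b5: center (-1/2, 3/10), radius 1/90

Only the slot chain above each b matters under w3; compose those maps.
input b5: composing its 2 substitution steps yields center (-1/2, 3/10), radius 1/90
input b1: composing its 2 substitution steps yields center (-11/20, 1/5), radius 1/90
input b4: composing its 1 substitution step yields center (0, 1/2), radius 1/9
input b3: composing its 2 substitution steps yields center (-1/24, 1/24), radius 1/144
input b2: composing its 2 substitution steps yields center (-1/48, 1/24), radius 1/120
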